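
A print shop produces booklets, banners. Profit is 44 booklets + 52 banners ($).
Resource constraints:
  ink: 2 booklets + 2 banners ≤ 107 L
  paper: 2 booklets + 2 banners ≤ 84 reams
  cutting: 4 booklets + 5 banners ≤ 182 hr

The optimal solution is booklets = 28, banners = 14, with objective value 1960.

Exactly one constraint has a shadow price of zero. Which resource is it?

ink

ink: 84/107 (slack 23)
paper: 84/84 (binding)
cutting: 182/182 (binding)
By complementary slackness, a constraint with positive slack has shadow price 0 → ink.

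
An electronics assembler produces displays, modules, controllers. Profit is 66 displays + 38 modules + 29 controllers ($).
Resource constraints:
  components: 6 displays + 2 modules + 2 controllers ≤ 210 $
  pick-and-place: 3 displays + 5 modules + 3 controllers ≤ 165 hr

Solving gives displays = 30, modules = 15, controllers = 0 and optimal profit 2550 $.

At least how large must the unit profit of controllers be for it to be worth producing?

Both components and pick-and-place are binding at x*.
The binding rows give the dual system: 6·y_components + 3·y_pick-and-place = 66 and 2·y_components + 5·y_pick-and-place = 38.
→ y_components = 9 and y_pick-and-place = 4.
controllers enters the basis when its profit ≥ yᵀa₃ = 9·2 + 4·3 = 30.

30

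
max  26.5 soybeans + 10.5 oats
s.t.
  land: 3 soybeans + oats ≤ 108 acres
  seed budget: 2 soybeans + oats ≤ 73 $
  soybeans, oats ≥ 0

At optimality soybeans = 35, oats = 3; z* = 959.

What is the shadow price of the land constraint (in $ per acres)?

5.5

Both land and seed budget are binding at x*.
From A_Bᵀ y = c: 3·y_land + 2·y_seed budget = 26.5; 1·y_land + 1·y_seed budget = 10.5.
→ y_land = 5.5 and y_seed budget = 5.
Shadow price of land = 5.5.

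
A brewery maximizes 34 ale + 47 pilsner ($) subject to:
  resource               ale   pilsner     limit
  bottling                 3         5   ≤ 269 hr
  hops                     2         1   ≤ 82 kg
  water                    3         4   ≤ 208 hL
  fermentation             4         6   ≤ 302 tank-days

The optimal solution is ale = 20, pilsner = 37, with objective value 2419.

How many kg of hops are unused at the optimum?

hops used = 2·20 + 1·37 = 77; slack = 82 − 77 = 5.

5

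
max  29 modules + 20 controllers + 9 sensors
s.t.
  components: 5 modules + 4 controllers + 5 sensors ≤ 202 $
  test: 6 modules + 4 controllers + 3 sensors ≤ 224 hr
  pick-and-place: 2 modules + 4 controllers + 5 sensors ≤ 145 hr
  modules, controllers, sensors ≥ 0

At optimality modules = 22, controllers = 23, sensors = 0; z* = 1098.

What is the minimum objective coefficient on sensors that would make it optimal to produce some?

Binding: components and test. Non-binding: pick-and-place (9 unused).
By complementary slackness, y = 0 for the non-binding constraint.
Dual feasibility on the basic columns requires 5·y_components + 6·y_test = 29, 4·y_components + 4·y_test = 20.
→ y_components = 1 and y_test = 4.
sensors enters the basis when its profit ≥ yᵀa₃ = 1·5 + 4·3 = 17.

17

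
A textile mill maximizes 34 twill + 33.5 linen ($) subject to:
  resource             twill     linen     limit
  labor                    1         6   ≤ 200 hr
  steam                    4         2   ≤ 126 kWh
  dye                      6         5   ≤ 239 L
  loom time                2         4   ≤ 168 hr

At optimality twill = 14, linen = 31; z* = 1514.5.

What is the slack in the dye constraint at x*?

0

dye used = 6·14 + 5·31 = 239; slack = 239 − 239 = 0.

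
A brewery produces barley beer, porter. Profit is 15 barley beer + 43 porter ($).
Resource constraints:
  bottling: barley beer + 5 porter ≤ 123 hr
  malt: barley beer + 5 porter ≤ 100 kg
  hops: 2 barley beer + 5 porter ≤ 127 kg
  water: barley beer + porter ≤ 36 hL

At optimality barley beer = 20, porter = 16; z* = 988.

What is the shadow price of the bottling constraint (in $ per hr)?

0

Binding: malt and water. Non-binding: bottling (23 unused), hops (7 unused).
By complementary slackness, y = 0 for the non-binding constraints.
Dual feasibility on the basic columns requires 1·y_malt + 1·y_water = 15, 5·y_malt + 1·y_water = 43.
Solving: y_malt = 7, y_water = 8.
Shadow price of bottling = 0.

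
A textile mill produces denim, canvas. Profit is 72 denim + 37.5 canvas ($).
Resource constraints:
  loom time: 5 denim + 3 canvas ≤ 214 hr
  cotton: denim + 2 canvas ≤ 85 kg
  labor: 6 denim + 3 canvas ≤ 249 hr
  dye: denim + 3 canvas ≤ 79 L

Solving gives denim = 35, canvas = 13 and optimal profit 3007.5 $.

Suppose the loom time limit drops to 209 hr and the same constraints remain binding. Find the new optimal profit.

2992.5

Binding: loom time and labor. Non-binding: cotton (24 unused), dye (5 unused).
Slack constraints have shadow price 0 (complementary slackness).
From A_Bᵀ y = c: 5·y_loom time + 6·y_labor = 72; 3·y_loom time + 3·y_labor = 37.5.
Solving: y_loom time = 3, y_labor = 9.5.
Δz = y_loom time·Δb = 3 × (-5) = -15, so new z* = 3007.5 − 15 = 2992.5.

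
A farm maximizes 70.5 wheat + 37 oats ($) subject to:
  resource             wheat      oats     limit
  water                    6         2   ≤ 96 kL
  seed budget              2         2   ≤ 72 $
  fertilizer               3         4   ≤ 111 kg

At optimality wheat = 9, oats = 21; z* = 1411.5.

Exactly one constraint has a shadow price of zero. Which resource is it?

water: 96/96 (binding)
seed budget: 60/72 (slack 12)
fertilizer: 111/111 (binding)
By complementary slackness, a constraint with positive slack has shadow price 0 → seed budget.

seed budget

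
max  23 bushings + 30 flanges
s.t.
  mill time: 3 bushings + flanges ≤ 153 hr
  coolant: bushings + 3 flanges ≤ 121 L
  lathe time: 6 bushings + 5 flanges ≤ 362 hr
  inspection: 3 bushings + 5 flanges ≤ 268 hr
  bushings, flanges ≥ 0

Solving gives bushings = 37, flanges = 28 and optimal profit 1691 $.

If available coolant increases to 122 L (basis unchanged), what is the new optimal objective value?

1696

At the optimum: mill time uses 139 of 153 (slack = 14); coolant uses 121 of 121 (binding); lathe time uses 362 of 362 (binding); inspection uses 251 of 268 (slack = 17).
Since mill time, inspection are not tight, their duals are 0.
Dual feasibility on the basic columns requires 1·y_coolant + 6·y_lathe time = 23, 3·y_coolant + 5·y_lathe time = 30.
This yields shadow prices y_coolant = 5, y_lathe time = 3.
Δz = y_coolant·Δb = 5 × (1) = 5, so new z* = 1691 + 5 = 1696.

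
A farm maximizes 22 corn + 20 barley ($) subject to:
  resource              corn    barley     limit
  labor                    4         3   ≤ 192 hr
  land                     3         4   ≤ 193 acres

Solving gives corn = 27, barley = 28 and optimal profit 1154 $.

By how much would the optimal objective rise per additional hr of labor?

Both labor and land are binding at x*.
The binding rows give the dual system: 4·y_labor + 3·y_land = 22 and 3·y_labor + 4·y_land = 20.
Solving: y_labor = 4, y_land = 2.
Shadow price of labor = 4.

4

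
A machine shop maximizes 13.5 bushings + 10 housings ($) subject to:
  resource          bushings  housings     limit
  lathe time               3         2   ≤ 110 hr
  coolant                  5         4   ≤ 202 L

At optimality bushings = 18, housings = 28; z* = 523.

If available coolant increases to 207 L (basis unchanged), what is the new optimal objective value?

530.5

Check each constraint at x*: lathe time 110/110 (tight); coolant 202/202 (tight).
Dual feasibility on the basic columns requires 3·y_lathe time + 5·y_coolant = 13.5, 2·y_lathe time + 4·y_coolant = 10.
→ y_lathe time = 2 and y_coolant = 1.5.
Δz = y_coolant·Δb = 1.5 × (5) = 7.5, so new z* = 523 + 7.5 = 530.5.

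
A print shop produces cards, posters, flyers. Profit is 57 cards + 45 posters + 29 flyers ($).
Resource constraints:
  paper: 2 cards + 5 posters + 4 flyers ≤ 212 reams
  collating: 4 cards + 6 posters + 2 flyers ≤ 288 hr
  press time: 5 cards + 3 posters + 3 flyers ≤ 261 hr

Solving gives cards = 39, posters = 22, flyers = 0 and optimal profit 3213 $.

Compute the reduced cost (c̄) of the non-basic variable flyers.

-4

Binding: collating and press time. Non-binding: paper (24 unused).
By complementary slackness, y = 0 for the non-binding constraint.
The binding rows give the dual system: 4·y_collating + 5·y_press time = 57 and 6·y_collating + 3·y_press time = 45.
→ y_collating = 3 and y_press time = 9.
Reduced cost of flyers: c₃ − yᵀa₃ = 29 − (3·2 + 9·3) = 29 − 33 = -4.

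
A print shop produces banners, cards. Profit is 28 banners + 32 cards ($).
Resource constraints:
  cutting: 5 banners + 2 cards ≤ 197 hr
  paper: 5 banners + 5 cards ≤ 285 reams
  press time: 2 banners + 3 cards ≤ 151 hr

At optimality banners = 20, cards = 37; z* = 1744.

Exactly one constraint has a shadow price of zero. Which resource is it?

cutting

cutting: 174/197 (slack 23)
paper: 285/285 (binding)
press time: 151/151 (binding)
By complementary slackness, a constraint with positive slack has shadow price 0 → cutting.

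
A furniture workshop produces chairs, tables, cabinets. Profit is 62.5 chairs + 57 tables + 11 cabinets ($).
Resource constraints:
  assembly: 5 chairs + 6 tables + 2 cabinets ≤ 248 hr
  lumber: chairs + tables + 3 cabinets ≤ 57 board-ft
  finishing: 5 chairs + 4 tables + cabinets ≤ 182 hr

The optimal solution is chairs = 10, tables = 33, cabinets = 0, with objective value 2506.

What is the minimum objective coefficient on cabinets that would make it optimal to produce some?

16

At the optimum: assembly uses 248 of 248 (binding); lumber uses 43 of 57 (slack = 14); finishing uses 182 of 182 (binding).
Since lumber is not tight, its dual is 0.
The binding rows give the dual system: 5·y_assembly + 5·y_finishing = 62.5 and 6·y_assembly + 4·y_finishing = 57.
Solving: y_assembly = 3.5, y_finishing = 9.
cabinets enters the basis when its profit ≥ yᵀa₃ = 3.5·2 + 9·1 = 16.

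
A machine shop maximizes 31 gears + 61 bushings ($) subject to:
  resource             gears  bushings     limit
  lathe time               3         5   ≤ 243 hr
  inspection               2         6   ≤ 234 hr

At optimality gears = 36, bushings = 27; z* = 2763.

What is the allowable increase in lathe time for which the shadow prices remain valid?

Binding constraints: lathe time, inspection. The basis is B = [[3,5],[2,6]] with det 8.
Per unit increase in lathe time, x* moves by d = (0.75, -0.25).
The basis stays optimal until bushings reaches 0; allowable increase = 108 hr.

108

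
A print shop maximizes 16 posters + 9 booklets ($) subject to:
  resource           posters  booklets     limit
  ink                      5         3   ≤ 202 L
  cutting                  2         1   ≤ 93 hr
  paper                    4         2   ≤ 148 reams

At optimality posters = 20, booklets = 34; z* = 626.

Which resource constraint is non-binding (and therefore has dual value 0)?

cutting

ink: 202/202 (binding)
cutting: 74/93 (slack 19)
paper: 148/148 (binding)
By complementary slackness, a constraint with positive slack has shadow price 0 → cutting.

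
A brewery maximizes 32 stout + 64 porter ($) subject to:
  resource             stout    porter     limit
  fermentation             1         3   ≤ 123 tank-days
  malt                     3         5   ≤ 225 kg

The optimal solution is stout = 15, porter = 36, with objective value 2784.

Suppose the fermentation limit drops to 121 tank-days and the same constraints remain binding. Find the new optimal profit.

Both fermentation and malt are binding at x*.
Dual feasibility on the basic columns requires 1·y_fermentation + 3·y_malt = 32, 3·y_fermentation + 5·y_malt = 64.
This yields shadow prices y_fermentation = 8, y_malt = 8.
Δz = y_fermentation·Δb = 8 × (-2) = -16, so new z* = 2784 − 16 = 2768.

2768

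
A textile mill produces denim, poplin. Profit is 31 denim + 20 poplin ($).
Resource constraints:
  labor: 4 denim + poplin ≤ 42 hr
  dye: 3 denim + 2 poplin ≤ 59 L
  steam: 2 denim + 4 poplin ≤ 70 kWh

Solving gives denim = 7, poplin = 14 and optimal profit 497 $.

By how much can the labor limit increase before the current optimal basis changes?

Binding constraints: labor, steam. The basis is B = [[4,1],[2,4]] with det 14.
Per unit increase in labor, x* moves by d = (0.2857, -0.1429).
The basis stays optimal until dye becomes binding; allowable increase = 17.5 hr.

17.5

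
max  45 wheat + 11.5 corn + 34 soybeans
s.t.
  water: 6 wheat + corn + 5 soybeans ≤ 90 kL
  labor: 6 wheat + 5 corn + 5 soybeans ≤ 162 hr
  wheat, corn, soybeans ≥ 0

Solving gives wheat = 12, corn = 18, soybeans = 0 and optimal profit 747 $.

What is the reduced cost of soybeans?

-3.5

Check each constraint at x*: water 90/90 (tight); labor 162/162 (tight).
Dual feasibility on the basic columns requires 6·y_water + 6·y_labor = 45, 1·y_water + 5·y_labor = 11.5.
Solving: y_water = 6.5, y_labor = 1.
Reduced cost of soybeans: c₃ − yᵀa₃ = 34 − (6.5·5 + 1·5) = 34 − 37.5 = -3.5.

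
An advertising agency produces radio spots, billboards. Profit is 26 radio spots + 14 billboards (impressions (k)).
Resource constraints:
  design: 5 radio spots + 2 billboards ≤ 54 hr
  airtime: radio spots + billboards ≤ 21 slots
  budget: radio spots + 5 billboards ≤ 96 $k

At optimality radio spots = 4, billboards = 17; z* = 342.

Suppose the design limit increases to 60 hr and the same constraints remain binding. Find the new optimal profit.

366

Binding: design and airtime. Non-binding: budget (7 unused).
Slack constraints have shadow price 0 (complementary slackness).
From A_Bᵀ y = c: 5·y_design + 1·y_airtime = 26; 2·y_design + 1·y_airtime = 14.
Solving: y_design = 4, y_airtime = 6.
Δz = y_design·Δb = 4 × (6) = 24, so new z* = 342 + 24 = 366.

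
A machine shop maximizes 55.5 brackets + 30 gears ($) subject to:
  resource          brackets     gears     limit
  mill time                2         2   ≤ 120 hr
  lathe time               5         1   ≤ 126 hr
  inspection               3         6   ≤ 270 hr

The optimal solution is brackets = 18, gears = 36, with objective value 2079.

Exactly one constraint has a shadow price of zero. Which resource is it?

mill time: 108/120 (slack 12)
lathe time: 126/126 (binding)
inspection: 270/270 (binding)
By complementary slackness, a constraint with positive slack has shadow price 0 → mill time.

mill time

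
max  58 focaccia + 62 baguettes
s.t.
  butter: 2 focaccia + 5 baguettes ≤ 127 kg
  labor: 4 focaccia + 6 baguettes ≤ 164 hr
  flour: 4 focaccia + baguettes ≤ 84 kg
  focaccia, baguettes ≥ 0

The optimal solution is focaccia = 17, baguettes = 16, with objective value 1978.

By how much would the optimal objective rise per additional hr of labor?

9.5

Check each constraint at x*: butter 114/127 (slack 13); labor 164/164 (tight); flour 84/84 (tight).
Since butter is not tight, its dual is 0.
From A_Bᵀ y = c: 4·y_labor + 4·y_flour = 58; 6·y_labor + 1·y_flour = 62.
This yields shadow prices y_labor = 9.5, y_flour = 5.
Shadow price of labor = 9.5.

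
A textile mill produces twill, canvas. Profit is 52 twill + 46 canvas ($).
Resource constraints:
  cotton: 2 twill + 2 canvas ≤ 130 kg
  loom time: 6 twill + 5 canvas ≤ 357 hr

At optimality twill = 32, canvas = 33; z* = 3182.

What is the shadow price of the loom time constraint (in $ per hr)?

At the optimum: cotton uses 130 of 130 (binding); loom time uses 357 of 357 (binding).
From A_Bᵀ y = c: 2·y_cotton + 6·y_loom time = 52; 2·y_cotton + 5·y_loom time = 46.
This yields shadow prices y_cotton = 8, y_loom time = 6.
Shadow price of loom time = 6.

6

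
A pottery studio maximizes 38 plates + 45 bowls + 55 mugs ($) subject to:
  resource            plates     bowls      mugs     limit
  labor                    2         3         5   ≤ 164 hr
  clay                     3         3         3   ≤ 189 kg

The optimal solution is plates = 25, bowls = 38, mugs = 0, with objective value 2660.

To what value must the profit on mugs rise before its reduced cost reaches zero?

At the optimum: labor uses 164 of 164 (binding); clay uses 189 of 189 (binding).
From A_Bᵀ y = c: 2·y_labor + 3·y_clay = 38; 3·y_labor + 3·y_clay = 45.
This yields shadow prices y_labor = 7, y_clay = 8.
mugs enters the basis when its profit ≥ yᵀa₃ = 7·5 + 8·3 = 59.

59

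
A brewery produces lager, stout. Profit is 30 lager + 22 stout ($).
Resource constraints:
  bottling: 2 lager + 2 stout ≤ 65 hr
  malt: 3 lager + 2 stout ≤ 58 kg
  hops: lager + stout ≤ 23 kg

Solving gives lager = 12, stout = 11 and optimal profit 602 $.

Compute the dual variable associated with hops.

At the optimum: bottling uses 46 of 65 (slack = 19); malt uses 58 of 58 (binding); hops uses 23 of 23 (binding).
Since bottling is not tight, its dual is 0.
From A_Bᵀ y = c: 3·y_malt + 1·y_hops = 30; 2·y_malt + 1·y_hops = 22.
This yields shadow prices y_malt = 8, y_hops = 6.
Shadow price of hops = 6.

6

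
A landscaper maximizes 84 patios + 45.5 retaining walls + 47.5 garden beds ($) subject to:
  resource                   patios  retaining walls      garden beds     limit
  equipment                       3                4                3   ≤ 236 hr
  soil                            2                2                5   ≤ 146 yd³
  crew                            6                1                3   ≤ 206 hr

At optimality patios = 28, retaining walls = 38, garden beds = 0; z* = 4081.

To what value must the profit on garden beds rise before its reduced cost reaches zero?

55.5

Check each constraint at x*: equipment 236/236 (tight); soil 132/146 (slack 14); crew 206/206 (tight).
Slack constraints have shadow price 0 (complementary slackness).
From A_Bᵀ y = c: 3·y_equipment + 6·y_crew = 84; 4·y_equipment + 1·y_crew = 45.5.
This yields shadow prices y_equipment = 9, y_crew = 9.5.
garden beds enters the basis when its profit ≥ yᵀa₃ = 9·3 + 9.5·3 = 55.5.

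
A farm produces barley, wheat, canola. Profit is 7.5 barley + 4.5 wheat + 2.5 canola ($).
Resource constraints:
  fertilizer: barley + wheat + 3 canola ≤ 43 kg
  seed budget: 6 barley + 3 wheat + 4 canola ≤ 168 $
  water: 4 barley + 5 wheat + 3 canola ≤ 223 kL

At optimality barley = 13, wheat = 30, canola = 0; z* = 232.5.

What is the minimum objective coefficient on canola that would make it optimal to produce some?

Check each constraint at x*: fertilizer 43/43 (tight); seed budget 168/168 (tight); water 202/223 (slack 21).
Slack constraints have shadow price 0 (complementary slackness).
From A_Bᵀ y = c: 1·y_fertilizer + 6·y_seed budget = 7.5; 1·y_fertilizer + 3·y_seed budget = 4.5.
→ y_fertilizer = 1.5 and y_seed budget = 1.
canola enters the basis when its profit ≥ yᵀa₃ = 1.5·3 + 1·4 = 8.5.

8.5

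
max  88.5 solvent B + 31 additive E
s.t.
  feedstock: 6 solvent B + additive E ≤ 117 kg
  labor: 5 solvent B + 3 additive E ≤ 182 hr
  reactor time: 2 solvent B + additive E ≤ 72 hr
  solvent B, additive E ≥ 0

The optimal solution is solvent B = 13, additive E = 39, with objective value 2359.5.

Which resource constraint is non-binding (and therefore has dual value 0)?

reactor time

feedstock: 117/117 (binding)
labor: 182/182 (binding)
reactor time: 65/72 (slack 7)
By complementary slackness, a constraint with positive slack has shadow price 0 → reactor time.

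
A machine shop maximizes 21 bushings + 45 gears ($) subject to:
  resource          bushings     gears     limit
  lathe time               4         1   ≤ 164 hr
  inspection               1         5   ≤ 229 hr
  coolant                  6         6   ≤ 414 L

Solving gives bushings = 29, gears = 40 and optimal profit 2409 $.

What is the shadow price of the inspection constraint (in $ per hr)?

Check each constraint at x*: lathe time 156/164 (slack 8); inspection 229/229 (tight); coolant 414/414 (tight).
Slack constraints have shadow price 0 (complementary slackness).
The binding rows give the dual system: 1·y_inspection + 6·y_coolant = 21 and 5·y_inspection + 6·y_coolant = 45.
→ y_inspection = 6 and y_coolant = 2.5.
Shadow price of inspection = 6.

6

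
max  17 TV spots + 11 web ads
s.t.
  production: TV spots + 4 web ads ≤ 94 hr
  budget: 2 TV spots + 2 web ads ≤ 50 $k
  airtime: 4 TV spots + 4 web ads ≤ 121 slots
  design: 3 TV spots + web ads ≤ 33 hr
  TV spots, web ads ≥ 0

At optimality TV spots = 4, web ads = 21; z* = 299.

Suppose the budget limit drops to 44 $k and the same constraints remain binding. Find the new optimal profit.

Check each constraint at x*: production 88/94 (slack 6); budget 50/50 (tight); airtime 100/121 (slack 21); design 33/33 (tight).
Slack constraints have shadow price 0 (complementary slackness).
The binding rows give the dual system: 2·y_budget + 3·y_design = 17 and 2·y_budget + 1·y_design = 11.
→ y_budget = 4 and y_design = 3.
Δz = y_budget·Δb = 4 × (-6) = -24, so new z* = 299 − 24 = 275.

275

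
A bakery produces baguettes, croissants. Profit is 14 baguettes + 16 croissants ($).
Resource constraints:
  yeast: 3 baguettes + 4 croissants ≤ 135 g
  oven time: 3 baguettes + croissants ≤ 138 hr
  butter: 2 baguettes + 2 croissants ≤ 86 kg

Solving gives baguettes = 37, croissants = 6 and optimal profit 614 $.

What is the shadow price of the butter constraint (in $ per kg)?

4

Check each constraint at x*: yeast 135/135 (tight); oven time 117/138 (slack 21); butter 86/86 (tight).
Since oven time is not tight, its dual is 0.
Dual feasibility on the basic columns requires 3·y_yeast + 2·y_butter = 14, 4·y_yeast + 2·y_butter = 16.
This yields shadow prices y_yeast = 2, y_butter = 4.
Shadow price of butter = 4.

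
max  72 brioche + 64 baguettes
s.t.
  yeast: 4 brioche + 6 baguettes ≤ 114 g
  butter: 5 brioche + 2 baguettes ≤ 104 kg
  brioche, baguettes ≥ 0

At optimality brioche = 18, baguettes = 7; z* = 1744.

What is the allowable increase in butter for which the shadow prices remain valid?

Binding constraints: yeast, butter. The basis is B = [[4,6],[5,2]] with det -22.
Per unit increase in butter, x* moves by d = (0.2727, -0.1818).
The basis stays optimal until baguettes reaches 0; allowable increase = 38.5 kg.

38.5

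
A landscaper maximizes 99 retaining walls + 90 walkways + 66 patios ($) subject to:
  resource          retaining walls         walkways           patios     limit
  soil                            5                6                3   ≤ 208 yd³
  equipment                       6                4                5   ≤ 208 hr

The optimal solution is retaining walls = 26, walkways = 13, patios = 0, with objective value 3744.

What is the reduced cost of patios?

At the optimum: soil uses 208 of 208 (binding); equipment uses 208 of 208 (binding).
The binding rows give the dual system: 5·y_soil + 6·y_equipment = 99 and 6·y_soil + 4·y_equipment = 90.
This yields shadow prices y_soil = 9, y_equipment = 9.
Reduced cost of patios: c₃ − yᵀa₃ = 66 − (9·3 + 9·5) = 66 − 72 = -6.

-6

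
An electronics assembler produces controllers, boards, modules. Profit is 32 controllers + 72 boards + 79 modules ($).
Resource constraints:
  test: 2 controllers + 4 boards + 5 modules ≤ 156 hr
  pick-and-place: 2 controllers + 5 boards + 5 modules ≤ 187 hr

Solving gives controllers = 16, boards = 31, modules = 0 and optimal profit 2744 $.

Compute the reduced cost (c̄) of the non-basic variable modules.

Check each constraint at x*: test 156/156 (tight); pick-and-place 187/187 (tight).
The binding rows give the dual system: 2·y_test + 2·y_pick-and-place = 32 and 4·y_test + 5·y_pick-and-place = 72.
→ y_test = 8 and y_pick-and-place = 8.
Reduced cost of modules: c₃ − yᵀa₃ = 79 − (8·5 + 8·5) = 79 − 80 = -1.

-1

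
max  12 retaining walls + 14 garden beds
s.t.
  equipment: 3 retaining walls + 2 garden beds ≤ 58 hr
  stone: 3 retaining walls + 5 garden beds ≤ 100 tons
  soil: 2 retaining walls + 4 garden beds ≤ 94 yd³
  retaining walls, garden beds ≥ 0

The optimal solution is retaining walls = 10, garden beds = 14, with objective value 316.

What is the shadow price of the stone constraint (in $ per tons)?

Check each constraint at x*: equipment 58/58 (tight); stone 100/100 (tight); soil 76/94 (slack 18).
Slack constraints have shadow price 0 (complementary slackness).
The binding rows give the dual system: 3·y_equipment + 3·y_stone = 12 and 2·y_equipment + 5·y_stone = 14.
Solving: y_equipment = 2, y_stone = 2.
Shadow price of stone = 2.

2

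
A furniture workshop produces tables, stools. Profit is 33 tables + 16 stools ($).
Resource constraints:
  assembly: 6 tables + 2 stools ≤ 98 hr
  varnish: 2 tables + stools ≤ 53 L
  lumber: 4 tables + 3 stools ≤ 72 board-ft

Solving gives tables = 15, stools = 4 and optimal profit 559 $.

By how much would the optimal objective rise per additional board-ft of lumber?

Binding: assembly and lumber. Non-binding: varnish (19 unused).
Slack constraints have shadow price 0 (complementary slackness).
From A_Bᵀ y = c: 6·y_assembly + 4·y_lumber = 33; 2·y_assembly + 3·y_lumber = 16.
This yields shadow prices y_assembly = 3.5, y_lumber = 3.
Shadow price of lumber = 3.

3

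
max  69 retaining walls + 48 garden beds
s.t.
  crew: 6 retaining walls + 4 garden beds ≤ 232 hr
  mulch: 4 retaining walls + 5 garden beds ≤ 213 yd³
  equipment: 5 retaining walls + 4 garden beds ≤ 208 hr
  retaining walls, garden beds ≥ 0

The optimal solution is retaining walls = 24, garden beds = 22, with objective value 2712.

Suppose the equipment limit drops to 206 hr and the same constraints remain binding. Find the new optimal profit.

2706

Binding: crew and equipment. Non-binding: mulch (7 unused).
Slack constraints have shadow price 0 (complementary slackness).
From A_Bᵀ y = c: 6·y_crew + 5·y_equipment = 69; 4·y_crew + 4·y_equipment = 48.
→ y_crew = 9 and y_equipment = 3.
Δz = y_equipment·Δb = 3 × (-2) = -6, so new z* = 2712 − 6 = 2706.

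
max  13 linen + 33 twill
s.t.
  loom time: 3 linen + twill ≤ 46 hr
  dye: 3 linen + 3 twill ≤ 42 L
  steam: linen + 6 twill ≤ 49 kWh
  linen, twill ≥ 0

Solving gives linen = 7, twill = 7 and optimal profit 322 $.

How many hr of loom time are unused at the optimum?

18

loom time used = 3·7 + 1·7 = 28; slack = 46 − 28 = 18.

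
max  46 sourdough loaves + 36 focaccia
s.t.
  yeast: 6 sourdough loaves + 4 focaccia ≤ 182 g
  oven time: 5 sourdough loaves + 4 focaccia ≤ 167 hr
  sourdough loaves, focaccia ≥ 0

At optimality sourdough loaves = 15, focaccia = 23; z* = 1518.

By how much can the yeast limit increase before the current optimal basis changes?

18.4

Binding constraints: yeast, oven time. The basis is B = [[6,4],[5,4]] with det 4.
Per unit increase in yeast, x* moves by d = (1, -1.25).
The basis stays optimal until focaccia reaches 0; allowable increase = 18.4 g.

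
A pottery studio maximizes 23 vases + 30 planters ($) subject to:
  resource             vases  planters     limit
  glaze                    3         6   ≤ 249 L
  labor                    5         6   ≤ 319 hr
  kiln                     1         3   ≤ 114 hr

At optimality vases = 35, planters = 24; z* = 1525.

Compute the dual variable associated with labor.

4

Binding: glaze and labor. Non-binding: kiln (7 unused).
Since kiln is not tight, its dual is 0.
From A_Bᵀ y = c: 3·y_glaze + 5·y_labor = 23; 6·y_glaze + 6·y_labor = 30.
→ y_glaze = 1 and y_labor = 4.
Shadow price of labor = 4.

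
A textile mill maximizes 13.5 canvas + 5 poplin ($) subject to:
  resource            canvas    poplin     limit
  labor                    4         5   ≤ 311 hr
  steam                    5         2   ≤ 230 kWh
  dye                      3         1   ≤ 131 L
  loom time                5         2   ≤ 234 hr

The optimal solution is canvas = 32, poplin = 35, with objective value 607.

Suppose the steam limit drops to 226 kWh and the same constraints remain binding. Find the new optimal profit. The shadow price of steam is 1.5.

Δb = -4, so new z* = 607 + (1.5)·(-4) = 607 − 6 = 601.

601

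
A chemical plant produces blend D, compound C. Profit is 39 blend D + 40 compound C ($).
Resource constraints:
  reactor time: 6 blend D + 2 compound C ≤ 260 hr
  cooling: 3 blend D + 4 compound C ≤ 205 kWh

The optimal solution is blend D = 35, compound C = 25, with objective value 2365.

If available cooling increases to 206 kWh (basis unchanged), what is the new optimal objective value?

2374

Both reactor time and cooling are binding at x*.
The binding rows give the dual system: 6·y_reactor time + 3·y_cooling = 39 and 2·y_reactor time + 4·y_cooling = 40.
Solving: y_reactor time = 2, y_cooling = 9.
Δz = y_cooling·Δb = 9 × (1) = 9, so new z* = 2365 + 9 = 2374.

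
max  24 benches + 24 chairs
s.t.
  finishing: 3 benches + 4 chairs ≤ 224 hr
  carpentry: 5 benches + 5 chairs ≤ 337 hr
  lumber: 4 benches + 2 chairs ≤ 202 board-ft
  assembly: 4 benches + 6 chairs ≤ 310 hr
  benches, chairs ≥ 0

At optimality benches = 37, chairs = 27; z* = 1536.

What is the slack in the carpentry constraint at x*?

carpentry used = 5·37 + 5·27 = 320; slack = 337 − 320 = 17.

17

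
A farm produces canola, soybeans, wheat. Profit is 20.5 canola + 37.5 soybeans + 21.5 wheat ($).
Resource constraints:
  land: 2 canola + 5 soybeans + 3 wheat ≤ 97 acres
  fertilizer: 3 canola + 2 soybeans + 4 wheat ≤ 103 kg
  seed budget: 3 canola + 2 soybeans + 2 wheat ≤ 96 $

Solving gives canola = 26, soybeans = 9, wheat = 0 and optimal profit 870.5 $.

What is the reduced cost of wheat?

Binding: land and seed budget. Non-binding: fertilizer (7 unused).
Since fertilizer is not tight, its dual is 0.
Dual feasibility on the basic columns requires 2·y_land + 3·y_seed budget = 20.5, 5·y_land + 2·y_seed budget = 37.5.
Solving: y_land = 6.5, y_seed budget = 2.5.
Reduced cost of wheat: c₃ − yᵀa₃ = 21.5 − (6.5·3 + 2.5·2) = 21.5 − 24.5 = -3.

-3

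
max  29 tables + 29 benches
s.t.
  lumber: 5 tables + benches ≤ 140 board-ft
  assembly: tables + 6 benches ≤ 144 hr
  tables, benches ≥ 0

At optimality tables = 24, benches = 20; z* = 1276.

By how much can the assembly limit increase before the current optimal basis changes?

696

Binding constraints: lumber, assembly. The basis is B = [[5,1],[1,6]] with det 29.
Per unit increase in assembly, x* moves by d = (-0.0345, 0.1724).
The basis stays optimal until tables reaches 0; allowable increase = 696 hr.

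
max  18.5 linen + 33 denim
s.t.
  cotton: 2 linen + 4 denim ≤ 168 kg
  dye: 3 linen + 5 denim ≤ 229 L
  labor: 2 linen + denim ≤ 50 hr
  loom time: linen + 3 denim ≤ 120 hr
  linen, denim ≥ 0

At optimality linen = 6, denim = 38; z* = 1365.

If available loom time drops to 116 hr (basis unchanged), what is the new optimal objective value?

1327

Check each constraint at x*: cotton 164/168 (slack 4); dye 208/229 (slack 21); labor 50/50 (tight); loom time 120/120 (tight).
Since cotton, dye are not tight, their duals are 0.
Dual feasibility on the basic columns requires 2·y_labor + 1·y_loom time = 18.5, 1·y_labor + 3·y_loom time = 33.
→ y_labor = 4.5 and y_loom time = 9.5.
Δz = y_loom time·Δb = 9.5 × (-4) = -38, so new z* = 1365 − 38 = 1327.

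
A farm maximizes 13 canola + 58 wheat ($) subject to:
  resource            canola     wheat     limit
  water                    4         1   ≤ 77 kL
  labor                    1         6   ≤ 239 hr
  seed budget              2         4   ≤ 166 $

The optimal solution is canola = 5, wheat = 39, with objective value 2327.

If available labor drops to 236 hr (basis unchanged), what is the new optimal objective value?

2303

At the optimum: water uses 59 of 77 (slack = 18); labor uses 239 of 239 (binding); seed budget uses 166 of 166 (binding).
By complementary slackness, y = 0 for the non-binding constraint.
Dual feasibility on the basic columns requires 1·y_labor + 2·y_seed budget = 13, 6·y_labor + 4·y_seed budget = 58.
→ y_labor = 8 and y_seed budget = 2.5.
Δz = y_labor·Δb = 8 × (-3) = -24, so new z* = 2327 − 24 = 2303.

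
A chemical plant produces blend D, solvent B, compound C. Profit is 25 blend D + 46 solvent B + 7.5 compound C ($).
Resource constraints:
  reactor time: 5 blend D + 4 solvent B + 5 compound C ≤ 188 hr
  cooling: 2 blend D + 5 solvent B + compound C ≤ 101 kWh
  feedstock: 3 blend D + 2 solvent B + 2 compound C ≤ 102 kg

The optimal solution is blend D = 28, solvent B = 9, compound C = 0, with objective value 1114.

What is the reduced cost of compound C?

-6.5

Check each constraint at x*: reactor time 176/188 (slack 12); cooling 101/101 (tight); feedstock 102/102 (tight).
Since reactor time is not tight, its dual is 0.
From A_Bᵀ y = c: 2·y_cooling + 3·y_feedstock = 25; 5·y_cooling + 2·y_feedstock = 46.
Solving: y_cooling = 8, y_feedstock = 3.
Reduced cost of compound C: c₃ − yᵀa₃ = 7.5 − (8·1 + 3·2) = 7.5 − 14 = -6.5.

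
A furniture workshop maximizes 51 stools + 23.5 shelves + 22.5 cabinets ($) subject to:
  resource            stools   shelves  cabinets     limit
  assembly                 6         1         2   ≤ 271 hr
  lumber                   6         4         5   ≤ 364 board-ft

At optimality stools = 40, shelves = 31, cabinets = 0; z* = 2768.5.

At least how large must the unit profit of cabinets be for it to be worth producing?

Both assembly and lumber are binding at x*.
Dual feasibility on the basic columns requires 6·y_assembly + 6·y_lumber = 51, 1·y_assembly + 4·y_lumber = 23.5.
→ y_assembly = 3.5 and y_lumber = 5.
cabinets enters the basis when its profit ≥ yᵀa₃ = 3.5·2 + 5·5 = 32.

32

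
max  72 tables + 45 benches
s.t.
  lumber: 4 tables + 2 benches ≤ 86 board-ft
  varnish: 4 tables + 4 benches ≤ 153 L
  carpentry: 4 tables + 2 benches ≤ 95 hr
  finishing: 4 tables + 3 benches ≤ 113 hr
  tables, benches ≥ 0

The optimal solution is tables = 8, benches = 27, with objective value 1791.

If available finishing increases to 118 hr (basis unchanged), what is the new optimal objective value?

Check each constraint at x*: lumber 86/86 (tight); varnish 140/153 (slack 13); carpentry 86/95 (slack 9); finishing 113/113 (tight).
By complementary slackness, y = 0 for the non-binding constraints.
Dual feasibility on the basic columns requires 4·y_lumber + 4·y_finishing = 72, 2·y_lumber + 3·y_finishing = 45.
This yields shadow prices y_lumber = 9, y_finishing = 9.
Δz = y_finishing·Δb = 9 × (5) = 45, so new z* = 1791 + 45 = 1836.

1836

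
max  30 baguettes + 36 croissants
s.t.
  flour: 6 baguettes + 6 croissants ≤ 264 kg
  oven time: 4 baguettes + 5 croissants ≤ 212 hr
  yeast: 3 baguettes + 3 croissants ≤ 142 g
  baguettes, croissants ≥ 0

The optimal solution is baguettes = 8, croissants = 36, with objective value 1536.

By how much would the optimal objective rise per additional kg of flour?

1

Binding: flour and oven time. Non-binding: yeast (10 unused).
Since yeast is not tight, its dual is 0.
Dual feasibility on the basic columns requires 6·y_flour + 4·y_oven time = 30, 6·y_flour + 5·y_oven time = 36.
→ y_flour = 1 and y_oven time = 6.
Shadow price of flour = 1.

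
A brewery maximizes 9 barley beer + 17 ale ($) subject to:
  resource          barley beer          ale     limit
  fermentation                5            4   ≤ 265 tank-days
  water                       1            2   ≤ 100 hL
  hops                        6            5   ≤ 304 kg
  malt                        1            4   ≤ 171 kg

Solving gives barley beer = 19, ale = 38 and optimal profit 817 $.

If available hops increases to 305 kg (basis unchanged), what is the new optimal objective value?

818

Check each constraint at x*: fermentation 247/265 (slack 18); water 95/100 (slack 5); hops 304/304 (tight); malt 171/171 (tight).
Slack constraints have shadow price 0 (complementary slackness).
The binding rows give the dual system: 6·y_hops + 1·y_malt = 9 and 5·y_hops + 4·y_malt = 17.
This yields shadow prices y_hops = 1, y_malt = 3.
Δz = y_hops·Δb = 1 × (1) = 1, so new z* = 817 + 1 = 818.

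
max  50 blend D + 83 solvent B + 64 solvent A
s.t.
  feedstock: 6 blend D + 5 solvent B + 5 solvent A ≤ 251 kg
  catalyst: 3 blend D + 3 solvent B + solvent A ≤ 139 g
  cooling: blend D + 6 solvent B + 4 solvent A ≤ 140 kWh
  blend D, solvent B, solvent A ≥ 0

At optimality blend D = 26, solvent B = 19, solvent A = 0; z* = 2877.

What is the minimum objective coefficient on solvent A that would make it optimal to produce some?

67

Binding: feedstock and cooling. Non-binding: catalyst (4 unused).
By complementary slackness, y = 0 for the non-binding constraint.
The binding rows give the dual system: 6·y_feedstock + 1·y_cooling = 50 and 5·y_feedstock + 6·y_cooling = 83.
→ y_feedstock = 7 and y_cooling = 8.
solvent A enters the basis when its profit ≥ yᵀa₃ = 7·5 + 8·4 = 67.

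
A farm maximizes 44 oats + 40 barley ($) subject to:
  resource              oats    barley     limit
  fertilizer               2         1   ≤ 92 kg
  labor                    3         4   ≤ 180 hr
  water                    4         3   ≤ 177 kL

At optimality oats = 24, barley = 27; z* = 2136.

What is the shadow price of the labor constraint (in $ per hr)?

4

At the optimum: fertilizer uses 75 of 92 (slack = 17); labor uses 180 of 180 (binding); water uses 177 of 177 (binding).
Slack constraints have shadow price 0 (complementary slackness).
The binding rows give the dual system: 3·y_labor + 4·y_water = 44 and 4·y_labor + 3·y_water = 40.
This yields shadow prices y_labor = 4, y_water = 8.
Shadow price of labor = 4.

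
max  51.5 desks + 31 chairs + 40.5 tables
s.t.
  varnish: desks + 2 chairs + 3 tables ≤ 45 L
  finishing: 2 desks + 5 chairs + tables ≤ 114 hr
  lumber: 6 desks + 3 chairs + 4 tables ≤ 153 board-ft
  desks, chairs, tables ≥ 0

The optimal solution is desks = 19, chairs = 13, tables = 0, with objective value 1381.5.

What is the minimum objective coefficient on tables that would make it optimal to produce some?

Binding: varnish and lumber. Non-binding: finishing (11 unused).
By complementary slackness, y = 0 for the non-binding constraint.
From A_Bᵀ y = c: 1·y_varnish + 6·y_lumber = 51.5; 2·y_varnish + 3·y_lumber = 31.
This yields shadow prices y_varnish = 3.5, y_lumber = 8.
tables enters the basis when its profit ≥ yᵀa₃ = 3.5·3 + 8·4 = 42.5.

42.5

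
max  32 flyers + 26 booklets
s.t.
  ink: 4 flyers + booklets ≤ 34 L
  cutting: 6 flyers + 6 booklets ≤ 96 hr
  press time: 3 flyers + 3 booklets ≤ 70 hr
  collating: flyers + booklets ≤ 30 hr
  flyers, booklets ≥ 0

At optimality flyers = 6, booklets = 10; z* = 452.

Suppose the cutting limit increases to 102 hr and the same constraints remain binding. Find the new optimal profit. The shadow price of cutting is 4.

476

Δb = 6, so new z* = 452 + (4)·(6) = 452 + 24 = 476.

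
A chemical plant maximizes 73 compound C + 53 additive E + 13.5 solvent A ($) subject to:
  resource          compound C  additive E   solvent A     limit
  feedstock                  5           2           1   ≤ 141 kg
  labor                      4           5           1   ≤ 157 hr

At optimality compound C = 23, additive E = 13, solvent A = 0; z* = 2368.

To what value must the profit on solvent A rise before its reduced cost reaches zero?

16

At the optimum: feedstock uses 141 of 141 (binding); labor uses 157 of 157 (binding).
The binding rows give the dual system: 5·y_feedstock + 4·y_labor = 73 and 2·y_feedstock + 5·y_labor = 53.
Solving: y_feedstock = 9, y_labor = 7.
solvent A enters the basis when its profit ≥ yᵀa₃ = 9·1 + 7·1 = 16.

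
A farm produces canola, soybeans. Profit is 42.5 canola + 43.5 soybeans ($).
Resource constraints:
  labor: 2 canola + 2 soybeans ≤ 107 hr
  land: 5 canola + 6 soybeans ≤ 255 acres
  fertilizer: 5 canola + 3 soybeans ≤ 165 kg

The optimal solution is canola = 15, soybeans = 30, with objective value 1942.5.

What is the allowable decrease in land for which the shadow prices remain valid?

90

Binding constraints: land, fertilizer. The basis is B = [[5,6],[5,3]] with det -15.
Per unit decrease in land, x* moves by d = (0.2, -0.3333).
The basis stays optimal until soybeans reaches 0; allowable decrease = 90 acres.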